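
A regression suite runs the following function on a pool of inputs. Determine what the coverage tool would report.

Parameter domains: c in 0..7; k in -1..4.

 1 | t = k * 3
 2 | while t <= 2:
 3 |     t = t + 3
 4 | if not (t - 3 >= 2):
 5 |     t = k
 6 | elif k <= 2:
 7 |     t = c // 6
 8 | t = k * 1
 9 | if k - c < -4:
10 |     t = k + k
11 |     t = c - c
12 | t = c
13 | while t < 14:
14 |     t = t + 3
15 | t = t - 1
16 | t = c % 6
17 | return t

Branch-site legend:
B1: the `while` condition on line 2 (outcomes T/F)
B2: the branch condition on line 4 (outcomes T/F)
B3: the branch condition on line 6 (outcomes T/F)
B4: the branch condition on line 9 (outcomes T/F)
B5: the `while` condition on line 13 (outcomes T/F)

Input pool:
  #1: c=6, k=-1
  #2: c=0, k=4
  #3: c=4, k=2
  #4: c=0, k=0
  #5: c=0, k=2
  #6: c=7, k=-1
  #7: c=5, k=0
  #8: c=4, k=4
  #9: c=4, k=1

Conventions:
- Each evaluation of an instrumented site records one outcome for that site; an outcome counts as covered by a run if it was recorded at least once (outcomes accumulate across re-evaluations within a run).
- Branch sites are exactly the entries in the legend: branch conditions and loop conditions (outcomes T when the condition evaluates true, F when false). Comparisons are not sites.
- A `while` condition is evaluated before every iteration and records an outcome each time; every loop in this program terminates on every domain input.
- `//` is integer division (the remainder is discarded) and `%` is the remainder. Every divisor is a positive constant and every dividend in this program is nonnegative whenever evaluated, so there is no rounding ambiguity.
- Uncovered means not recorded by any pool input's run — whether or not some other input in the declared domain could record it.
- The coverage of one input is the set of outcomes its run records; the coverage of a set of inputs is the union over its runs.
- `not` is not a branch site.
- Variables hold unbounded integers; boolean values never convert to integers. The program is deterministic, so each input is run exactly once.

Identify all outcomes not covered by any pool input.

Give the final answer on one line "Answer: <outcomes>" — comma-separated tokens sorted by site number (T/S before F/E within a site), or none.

run #1 (c=6, k=-1) runs B1->T, B1->T, B1->F, B2->T, B4->T, B5->T, B5->T, B5->T, B5->F; records B1=T, B1=F, B2=T, B4=T, B5=T, B5=F
run #2 (c=0, k=4) runs B1->F, B2->F, B3->F, B4->F, B5->T, B5->T, B5->T, B5->T, B5->T, B5->F; records B1=F, B2=F, B3=F, B4=F, B5=T, B5=F
run #3 (c=4, k=2) runs B1->F, B2->F, B3->T, B4->F, B5->T, B5->T, B5->T, B5->T, B5->F; records B1=F, B2=F, B3=T, B4=F, B5=T, B5=F
run #4 (c=0, k=0) runs B1->T, B1->F, B2->T, B4->F, B5->T, B5->T, B5->T, B5->T, B5->T, B5->F; records B1=T, B1=F, B2=T, B4=F, B5=T, B5=F
run #5 (c=0, k=2) runs B1->F, B2->F, B3->T, B4->F, B5->T, B5->T, B5->T, B5->T, B5->T, B5->F; records B1=F, B2=F, B3=T, B4=F, B5=T, B5=F
run #6 (c=7, k=-1) runs B1->T, B1->T, B1->F, B2->T, B4->T, B5->T, B5->T, B5->T, B5->F; records B1=T, B1=F, B2=T, B4=T, B5=T, B5=F
run #7 (c=5, k=0) runs B1->T, B1->F, B2->T, B4->T, B5->T, B5->T, B5->T, B5->F; records B1=T, B1=F, B2=T, B4=T, B5=T, B5=F
run #8 (c=4, k=4) runs B1->F, B2->F, B3->F, B4->F, B5->T, B5->T, B5->T, B5->T, B5->F; records B1=F, B2=F, B3=F, B4=F, B5=T, B5=F
run #9 (c=4, k=1) runs B1->F, B2->T, B4->F, B5->T, B5->T, B5->T, B5->T, B5->F; records B1=F, B2=T, B4=F, B5=T, B5=F
union over the pool: B1=T, B1=F, B2=T, B2=F, B3=T, B3=F, B4=T, B4=F, B5=T, B5=F
uncovered (0 of 10): none

Answer: none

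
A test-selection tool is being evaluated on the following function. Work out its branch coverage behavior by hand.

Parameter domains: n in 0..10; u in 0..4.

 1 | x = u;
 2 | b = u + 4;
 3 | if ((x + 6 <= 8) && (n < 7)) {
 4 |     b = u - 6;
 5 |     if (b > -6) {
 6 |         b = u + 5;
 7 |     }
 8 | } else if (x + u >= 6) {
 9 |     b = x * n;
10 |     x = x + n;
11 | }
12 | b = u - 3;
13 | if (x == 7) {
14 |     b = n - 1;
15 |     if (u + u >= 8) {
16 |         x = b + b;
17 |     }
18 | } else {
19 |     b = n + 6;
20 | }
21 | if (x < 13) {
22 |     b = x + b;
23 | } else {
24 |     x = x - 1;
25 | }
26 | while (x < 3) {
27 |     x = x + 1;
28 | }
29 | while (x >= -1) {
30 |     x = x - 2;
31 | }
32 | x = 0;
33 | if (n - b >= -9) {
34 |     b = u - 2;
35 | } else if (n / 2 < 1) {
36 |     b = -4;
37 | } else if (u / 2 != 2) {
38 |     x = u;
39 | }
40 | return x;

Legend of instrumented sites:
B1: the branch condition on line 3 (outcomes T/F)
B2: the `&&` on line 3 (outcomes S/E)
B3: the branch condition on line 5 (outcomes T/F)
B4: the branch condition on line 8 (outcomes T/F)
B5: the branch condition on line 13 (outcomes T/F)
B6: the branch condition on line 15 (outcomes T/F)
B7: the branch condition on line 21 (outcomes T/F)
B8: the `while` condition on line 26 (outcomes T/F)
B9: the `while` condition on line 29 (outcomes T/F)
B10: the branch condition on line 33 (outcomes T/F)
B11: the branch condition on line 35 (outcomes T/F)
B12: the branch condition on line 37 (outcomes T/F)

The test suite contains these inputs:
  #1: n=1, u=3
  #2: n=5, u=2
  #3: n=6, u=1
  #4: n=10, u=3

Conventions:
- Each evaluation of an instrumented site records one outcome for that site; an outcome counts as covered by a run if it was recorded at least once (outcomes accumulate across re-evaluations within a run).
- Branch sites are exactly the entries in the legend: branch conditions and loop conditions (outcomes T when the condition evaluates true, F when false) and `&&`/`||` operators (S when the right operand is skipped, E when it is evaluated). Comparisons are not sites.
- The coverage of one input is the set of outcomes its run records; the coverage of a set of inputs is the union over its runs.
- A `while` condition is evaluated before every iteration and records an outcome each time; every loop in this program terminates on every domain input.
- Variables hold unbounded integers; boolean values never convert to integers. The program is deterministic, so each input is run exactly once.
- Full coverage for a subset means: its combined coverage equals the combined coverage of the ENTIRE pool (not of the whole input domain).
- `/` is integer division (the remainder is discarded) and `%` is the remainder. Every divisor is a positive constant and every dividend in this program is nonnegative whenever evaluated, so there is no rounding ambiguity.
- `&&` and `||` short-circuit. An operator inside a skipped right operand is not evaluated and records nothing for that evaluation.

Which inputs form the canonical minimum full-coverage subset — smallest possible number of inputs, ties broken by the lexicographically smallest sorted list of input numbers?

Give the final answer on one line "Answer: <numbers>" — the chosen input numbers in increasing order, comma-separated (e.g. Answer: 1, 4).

input #1 (n=1, u=3): events B2->S, B1->F, B4->T, B5->F, B7->T, B8->F, B9->T, B9->T, B9->T, B9->F, B10->F, B11->T; covers B1=F, B2=S, B4=T, B5=F, B7=T, B8=F, B9=T, B9=F, B10=F, B11=T
input #2 (n=5, u=2): events B2->E, B1->T, B3->T, B5->F, B7->T, B8->T, B8->F, B9->T, B9->T, B9->T, B9->F, B10->T; covers B1=T, B2=E, B3=T, B5=F, B7=T, B8=T, B8=F, B9=T, B9=F, B10=T
input #3 (n=6, u=1): events B2->E, B1->T, B3->T, B5->F, B7->T, B8->T, B8->T, B8->F, B9->T, B9->T, B9->T, B9->F, B10->T; covers B1=T, B2=E, B3=T, B5=F, B7=T, B8=T, B8=F, B9=T, B9=F, B10=T
input #4 (n=10, u=3): events B2->S, B1->F, B4->T, B5->F, B7->F, B8->F, B9->T, B9->T, B9->T, B9->T, B9->T, B9->T, B9->T, B9->F, ...; covers B1=F, B2=S, B4=T, B5=F, B7=F, B8=F, B9=T, B9=F, B10=T
together the pool reaches 16 outcomes: B1=T, B1=F, B2=S, B2=E, B3=T, B4=T, B5=F, B7=T, B7=F, B8=T, B8=F, B9=T, B9=F, B10=T, B10=F, B11=T
every size-1 subset falls short of the 16 outcomes (best: 10/16)
every size-2 subset falls short of the 16 outcomes (best: 15/16)
the canonical winner is {1, 2, 4}: size 3, full 16-outcome coverage, earliest index list among size-3 covers

Answer: 1, 2, 4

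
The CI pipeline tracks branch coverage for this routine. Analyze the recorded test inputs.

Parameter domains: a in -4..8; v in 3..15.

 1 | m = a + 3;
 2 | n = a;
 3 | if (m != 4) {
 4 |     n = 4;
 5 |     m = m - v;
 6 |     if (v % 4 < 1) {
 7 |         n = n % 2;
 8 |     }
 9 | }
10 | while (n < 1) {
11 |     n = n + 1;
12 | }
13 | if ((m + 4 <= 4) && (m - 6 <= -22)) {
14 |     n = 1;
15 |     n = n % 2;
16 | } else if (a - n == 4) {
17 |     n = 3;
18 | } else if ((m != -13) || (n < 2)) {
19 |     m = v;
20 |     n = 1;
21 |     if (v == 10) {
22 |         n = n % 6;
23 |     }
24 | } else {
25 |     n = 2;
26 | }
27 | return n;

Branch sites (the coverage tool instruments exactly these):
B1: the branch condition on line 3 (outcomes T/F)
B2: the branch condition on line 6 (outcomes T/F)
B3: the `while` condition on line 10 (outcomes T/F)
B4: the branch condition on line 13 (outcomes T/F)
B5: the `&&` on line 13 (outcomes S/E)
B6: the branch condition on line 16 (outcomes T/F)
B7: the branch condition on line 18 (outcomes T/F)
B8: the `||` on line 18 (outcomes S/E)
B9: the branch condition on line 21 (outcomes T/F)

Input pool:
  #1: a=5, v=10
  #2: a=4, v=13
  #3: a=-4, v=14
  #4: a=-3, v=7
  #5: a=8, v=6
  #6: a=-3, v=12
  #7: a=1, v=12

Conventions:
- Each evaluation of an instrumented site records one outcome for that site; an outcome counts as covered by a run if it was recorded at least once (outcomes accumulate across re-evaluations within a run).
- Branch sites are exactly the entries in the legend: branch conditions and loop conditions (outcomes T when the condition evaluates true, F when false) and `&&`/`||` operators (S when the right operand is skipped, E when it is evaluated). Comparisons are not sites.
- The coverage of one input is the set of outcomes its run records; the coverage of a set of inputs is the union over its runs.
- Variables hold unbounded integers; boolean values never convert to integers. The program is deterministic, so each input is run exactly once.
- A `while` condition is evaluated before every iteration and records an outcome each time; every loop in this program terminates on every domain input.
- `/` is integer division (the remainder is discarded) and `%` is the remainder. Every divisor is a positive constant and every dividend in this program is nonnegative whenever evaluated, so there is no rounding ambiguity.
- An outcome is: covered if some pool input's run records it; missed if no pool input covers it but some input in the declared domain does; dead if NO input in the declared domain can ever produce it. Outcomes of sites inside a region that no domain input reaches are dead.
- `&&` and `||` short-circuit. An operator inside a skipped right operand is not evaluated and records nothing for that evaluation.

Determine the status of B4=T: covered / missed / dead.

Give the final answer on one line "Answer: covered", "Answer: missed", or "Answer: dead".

no pool input records B4=T
but domain input (a=-4, v=15) does record it -> reachable, so missed

Answer: missed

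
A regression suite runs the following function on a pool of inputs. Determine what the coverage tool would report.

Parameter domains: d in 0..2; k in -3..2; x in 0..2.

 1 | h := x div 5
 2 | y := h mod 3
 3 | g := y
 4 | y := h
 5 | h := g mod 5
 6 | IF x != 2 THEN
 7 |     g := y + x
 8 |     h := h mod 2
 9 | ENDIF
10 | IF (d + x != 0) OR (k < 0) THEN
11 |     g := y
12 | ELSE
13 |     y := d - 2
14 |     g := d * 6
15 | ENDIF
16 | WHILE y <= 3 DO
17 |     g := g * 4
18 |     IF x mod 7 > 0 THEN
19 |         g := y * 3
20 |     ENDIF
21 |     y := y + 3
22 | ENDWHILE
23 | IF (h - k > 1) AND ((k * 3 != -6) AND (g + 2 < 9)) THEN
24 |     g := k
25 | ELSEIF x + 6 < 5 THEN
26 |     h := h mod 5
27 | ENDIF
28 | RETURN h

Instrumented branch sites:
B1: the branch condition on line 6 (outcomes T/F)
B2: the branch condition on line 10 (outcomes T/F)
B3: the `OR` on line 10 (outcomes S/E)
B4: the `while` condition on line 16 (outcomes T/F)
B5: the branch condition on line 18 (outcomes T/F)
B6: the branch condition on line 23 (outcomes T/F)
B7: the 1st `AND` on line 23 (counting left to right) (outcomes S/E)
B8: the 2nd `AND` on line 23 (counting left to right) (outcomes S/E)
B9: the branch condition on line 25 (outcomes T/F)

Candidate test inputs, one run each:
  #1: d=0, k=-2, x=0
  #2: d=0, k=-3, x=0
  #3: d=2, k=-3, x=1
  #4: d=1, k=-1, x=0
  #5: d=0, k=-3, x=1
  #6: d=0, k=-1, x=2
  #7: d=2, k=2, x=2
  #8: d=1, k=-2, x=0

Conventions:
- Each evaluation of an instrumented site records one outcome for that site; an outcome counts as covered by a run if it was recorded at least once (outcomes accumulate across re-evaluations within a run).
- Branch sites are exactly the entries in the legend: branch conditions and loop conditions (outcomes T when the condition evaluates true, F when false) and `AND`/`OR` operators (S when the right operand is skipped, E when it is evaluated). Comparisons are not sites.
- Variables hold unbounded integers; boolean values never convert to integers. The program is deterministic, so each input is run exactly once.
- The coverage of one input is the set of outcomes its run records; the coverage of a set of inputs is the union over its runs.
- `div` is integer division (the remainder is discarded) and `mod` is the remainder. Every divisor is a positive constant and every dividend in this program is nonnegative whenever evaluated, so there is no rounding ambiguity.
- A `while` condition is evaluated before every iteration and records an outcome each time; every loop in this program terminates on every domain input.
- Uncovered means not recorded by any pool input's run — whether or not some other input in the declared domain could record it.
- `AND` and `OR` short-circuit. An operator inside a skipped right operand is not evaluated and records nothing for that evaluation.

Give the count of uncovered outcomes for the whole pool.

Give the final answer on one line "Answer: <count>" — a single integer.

input #1 (d=0, k=-2, x=0): events B1->T, B3->E, B2->T, B4->T, B5->F, B4->T, B5->F, B4->F, B7->E, B8->S, B6->F, B9->F; covers B1=T, B2=T, B3=E, B4=T, B4=F, B5=F, B6=F, B7=E, B8=S, B9=F
input #2 (d=0, k=-3, x=0): events B1->T, B3->E, B2->T, B4->T, B5->F, B4->T, B5->F, B4->F, B7->E, B8->E, B6->T; covers B1=T, B2=T, B3=E, B4=T, B4=F, B5=F, B6=T, B7=E, B8=E
input #3 (d=2, k=-3, x=1): events B1->T, B3->S, B2->T, B4->T, B5->T, B4->T, B5->T, B4->F, B7->E, B8->E, B6->F, B9->F; covers B1=T, B2=T, B3=S, B4=T, B4=F, B5=T, B6=F, B7=E, B8=E, B9=F
input #4 (d=1, k=-1, x=0): events B1->T, B3->S, B2->T, B4->T, B5->F, B4->T, B5->F, B4->F, B7->S, B6->F, B9->F; covers B1=T, B2=T, B3=S, B4=T, B4=F, B5=F, B6=F, B7=S, B9=F
input #5 (d=0, k=-3, x=1): events B1->T, B3->S, B2->T, B4->T, B5->T, B4->T, B5->T, B4->F, B7->E, B8->E, B6->F, B9->F; covers B1=T, B2=T, B3=S, B4=T, B4=F, B5=T, B6=F, B7=E, B8=E, B9=F
input #6 (d=0, k=-1, x=2): events B1->F, B3->S, B2->T, B4->T, B5->T, B4->T, B5->T, B4->F, B7->S, B6->F, B9->F; covers B1=F, B2=T, B3=S, B4=T, B4=F, B5=T, B6=F, B7=S, B9=F
input #7 (d=2, k=2, x=2): events B1->F, B3->S, B2->T, B4->T, B5->T, B4->T, B5->T, B4->F, B7->S, B6->F, B9->F; covers B1=F, B2=T, B3=S, B4=T, B4=F, B5=T, B6=F, B7=S, B9=F
input #8 (d=1, k=-2, x=0): events B1->T, B3->S, B2->T, B4->T, B5->F, B4->T, B5->F, B4->F, B7->E, B8->S, B6->F, B9->F; covers B1=T, B2=T, B3=S, B4=T, B4=F, B5=F, B6=F, B7=E, B8=S, B9=F
union over the pool: B1=T, B1=F, B2=T, B3=S, B3=E, B4=T, B4=F, B5=T, B5=F, B6=T, B6=F, B7=S, B7=E, B8=S, B8=E, B9=F
uncovered (2 of 18): B2=F, B9=T

Answer: 2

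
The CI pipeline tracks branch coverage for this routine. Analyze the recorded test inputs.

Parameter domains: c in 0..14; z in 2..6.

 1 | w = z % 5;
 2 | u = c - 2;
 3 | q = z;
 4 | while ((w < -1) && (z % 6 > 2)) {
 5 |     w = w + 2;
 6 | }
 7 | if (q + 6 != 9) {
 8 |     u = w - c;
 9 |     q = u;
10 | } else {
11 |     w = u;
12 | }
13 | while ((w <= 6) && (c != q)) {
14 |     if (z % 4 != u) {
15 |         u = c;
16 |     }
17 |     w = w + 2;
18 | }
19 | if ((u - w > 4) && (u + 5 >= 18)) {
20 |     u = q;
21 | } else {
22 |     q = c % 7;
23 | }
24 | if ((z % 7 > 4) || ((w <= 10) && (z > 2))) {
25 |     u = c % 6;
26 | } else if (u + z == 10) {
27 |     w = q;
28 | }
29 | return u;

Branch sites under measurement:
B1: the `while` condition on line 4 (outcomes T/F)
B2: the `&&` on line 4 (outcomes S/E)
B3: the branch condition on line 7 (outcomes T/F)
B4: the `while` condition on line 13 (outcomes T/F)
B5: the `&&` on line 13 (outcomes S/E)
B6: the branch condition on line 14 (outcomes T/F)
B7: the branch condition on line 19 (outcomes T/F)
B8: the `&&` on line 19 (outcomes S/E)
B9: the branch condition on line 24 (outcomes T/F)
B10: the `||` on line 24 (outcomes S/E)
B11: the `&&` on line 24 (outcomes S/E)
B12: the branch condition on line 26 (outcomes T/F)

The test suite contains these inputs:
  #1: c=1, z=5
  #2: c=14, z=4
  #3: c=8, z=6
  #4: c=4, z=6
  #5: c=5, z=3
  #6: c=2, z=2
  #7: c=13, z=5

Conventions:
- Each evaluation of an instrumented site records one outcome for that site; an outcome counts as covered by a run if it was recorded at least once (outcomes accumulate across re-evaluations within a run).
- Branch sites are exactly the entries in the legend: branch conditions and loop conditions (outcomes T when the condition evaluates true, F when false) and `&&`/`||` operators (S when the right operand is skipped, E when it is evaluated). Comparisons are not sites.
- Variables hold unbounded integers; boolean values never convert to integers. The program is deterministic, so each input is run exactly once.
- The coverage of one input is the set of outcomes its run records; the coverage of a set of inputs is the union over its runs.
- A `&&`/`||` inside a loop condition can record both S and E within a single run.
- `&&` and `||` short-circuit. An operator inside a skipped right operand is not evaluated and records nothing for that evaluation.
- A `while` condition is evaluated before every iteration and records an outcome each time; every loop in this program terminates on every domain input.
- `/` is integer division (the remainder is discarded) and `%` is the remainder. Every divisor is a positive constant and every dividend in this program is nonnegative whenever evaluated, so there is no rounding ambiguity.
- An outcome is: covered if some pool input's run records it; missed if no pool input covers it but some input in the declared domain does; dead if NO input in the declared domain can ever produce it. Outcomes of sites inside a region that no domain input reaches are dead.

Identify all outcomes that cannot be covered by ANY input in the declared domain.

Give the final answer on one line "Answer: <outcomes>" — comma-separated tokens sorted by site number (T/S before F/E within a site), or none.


running all 75 domain inputs and tallying outcomes:
  B1=T: no domain input ever produces it -> dead
  B2=E: no domain input ever produces it -> dead
  reachable outcomes have witnesses, e.g. B1=F (e.g. c=0, z=2), B2=S (e.g. c=0, z=2), B3=T (e.g. c=0, z=2), B3=F (e.g. c=0, z=3)
Answer: B1=T, B2=E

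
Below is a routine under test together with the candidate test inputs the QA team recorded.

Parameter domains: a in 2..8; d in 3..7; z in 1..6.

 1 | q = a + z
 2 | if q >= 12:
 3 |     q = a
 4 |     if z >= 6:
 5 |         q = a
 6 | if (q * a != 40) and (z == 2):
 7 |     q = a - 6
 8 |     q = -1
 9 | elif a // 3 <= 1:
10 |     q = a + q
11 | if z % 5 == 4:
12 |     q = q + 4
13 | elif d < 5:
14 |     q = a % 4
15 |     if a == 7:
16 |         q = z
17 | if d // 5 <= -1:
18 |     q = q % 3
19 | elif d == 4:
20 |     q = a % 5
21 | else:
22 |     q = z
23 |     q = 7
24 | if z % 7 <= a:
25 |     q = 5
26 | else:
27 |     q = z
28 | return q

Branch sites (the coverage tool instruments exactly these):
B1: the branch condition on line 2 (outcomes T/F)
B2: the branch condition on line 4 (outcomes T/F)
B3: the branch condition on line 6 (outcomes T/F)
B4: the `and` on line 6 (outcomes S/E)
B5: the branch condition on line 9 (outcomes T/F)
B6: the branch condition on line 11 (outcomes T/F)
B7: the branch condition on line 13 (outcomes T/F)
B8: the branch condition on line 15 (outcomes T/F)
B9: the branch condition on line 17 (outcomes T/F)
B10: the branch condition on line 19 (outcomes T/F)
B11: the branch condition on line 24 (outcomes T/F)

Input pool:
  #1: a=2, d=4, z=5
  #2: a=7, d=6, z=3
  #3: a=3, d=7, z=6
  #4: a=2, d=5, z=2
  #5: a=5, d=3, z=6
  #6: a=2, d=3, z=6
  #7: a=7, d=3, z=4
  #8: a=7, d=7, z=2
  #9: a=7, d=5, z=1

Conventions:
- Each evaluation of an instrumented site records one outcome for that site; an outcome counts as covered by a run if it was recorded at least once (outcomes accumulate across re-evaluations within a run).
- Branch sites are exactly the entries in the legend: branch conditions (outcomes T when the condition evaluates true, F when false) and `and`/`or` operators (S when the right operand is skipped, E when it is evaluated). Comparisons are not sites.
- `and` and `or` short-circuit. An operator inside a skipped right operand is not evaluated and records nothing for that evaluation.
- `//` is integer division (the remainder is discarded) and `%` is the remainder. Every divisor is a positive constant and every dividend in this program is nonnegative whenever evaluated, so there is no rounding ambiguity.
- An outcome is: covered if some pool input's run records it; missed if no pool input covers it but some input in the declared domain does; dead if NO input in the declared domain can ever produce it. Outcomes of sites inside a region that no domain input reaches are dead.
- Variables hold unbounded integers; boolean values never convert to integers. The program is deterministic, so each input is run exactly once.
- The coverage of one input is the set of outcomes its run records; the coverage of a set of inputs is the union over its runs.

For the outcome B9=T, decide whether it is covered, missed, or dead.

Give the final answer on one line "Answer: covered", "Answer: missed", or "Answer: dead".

no pool input records B9=T
checking all 210 inputs in the declared domain: B9=T is never recorded -> dead

Answer: dead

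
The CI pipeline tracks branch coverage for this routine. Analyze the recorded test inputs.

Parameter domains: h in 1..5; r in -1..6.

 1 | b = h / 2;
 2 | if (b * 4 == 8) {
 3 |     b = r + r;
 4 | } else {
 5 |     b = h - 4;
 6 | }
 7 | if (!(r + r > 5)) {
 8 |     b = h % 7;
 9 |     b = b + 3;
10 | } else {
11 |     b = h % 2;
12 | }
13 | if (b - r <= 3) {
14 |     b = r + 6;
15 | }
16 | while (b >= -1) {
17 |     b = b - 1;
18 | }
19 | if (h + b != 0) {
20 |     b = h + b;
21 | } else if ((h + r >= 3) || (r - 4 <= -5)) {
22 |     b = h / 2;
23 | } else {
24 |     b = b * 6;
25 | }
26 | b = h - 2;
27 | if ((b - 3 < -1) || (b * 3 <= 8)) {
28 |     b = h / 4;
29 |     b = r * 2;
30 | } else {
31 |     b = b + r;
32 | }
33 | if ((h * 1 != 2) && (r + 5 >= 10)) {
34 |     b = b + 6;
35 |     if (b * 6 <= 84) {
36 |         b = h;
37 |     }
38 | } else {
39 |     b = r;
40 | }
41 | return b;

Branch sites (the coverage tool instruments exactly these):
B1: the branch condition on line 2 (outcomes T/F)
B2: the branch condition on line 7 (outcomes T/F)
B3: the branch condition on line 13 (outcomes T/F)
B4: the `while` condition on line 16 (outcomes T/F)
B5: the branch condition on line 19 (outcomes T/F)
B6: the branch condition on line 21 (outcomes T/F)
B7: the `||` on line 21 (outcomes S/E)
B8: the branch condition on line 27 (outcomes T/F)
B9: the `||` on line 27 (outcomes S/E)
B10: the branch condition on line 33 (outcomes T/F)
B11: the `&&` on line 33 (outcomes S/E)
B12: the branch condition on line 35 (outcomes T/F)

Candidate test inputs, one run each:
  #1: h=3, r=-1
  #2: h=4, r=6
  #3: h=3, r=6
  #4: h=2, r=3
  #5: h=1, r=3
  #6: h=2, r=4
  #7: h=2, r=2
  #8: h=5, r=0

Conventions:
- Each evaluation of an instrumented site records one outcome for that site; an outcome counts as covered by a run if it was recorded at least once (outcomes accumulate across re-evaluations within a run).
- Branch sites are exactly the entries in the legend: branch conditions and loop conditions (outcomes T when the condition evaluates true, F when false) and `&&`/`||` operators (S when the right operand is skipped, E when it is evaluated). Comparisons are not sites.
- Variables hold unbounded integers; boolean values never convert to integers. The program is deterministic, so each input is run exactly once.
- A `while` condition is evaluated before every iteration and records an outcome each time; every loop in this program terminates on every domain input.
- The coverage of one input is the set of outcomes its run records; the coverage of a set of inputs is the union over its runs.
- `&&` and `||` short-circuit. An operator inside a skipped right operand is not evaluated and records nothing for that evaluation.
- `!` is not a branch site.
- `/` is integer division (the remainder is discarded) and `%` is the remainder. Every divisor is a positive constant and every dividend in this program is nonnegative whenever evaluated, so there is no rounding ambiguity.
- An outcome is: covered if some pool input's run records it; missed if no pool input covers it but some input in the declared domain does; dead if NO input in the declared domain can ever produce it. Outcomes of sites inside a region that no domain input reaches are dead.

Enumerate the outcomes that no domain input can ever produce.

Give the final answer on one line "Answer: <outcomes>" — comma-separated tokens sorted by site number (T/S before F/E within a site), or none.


exhaustive pass over the 40-input domain:
  reachable outcomes have witnesses, e.g. B1=T (e.g. h=4, r=-1), B1=F (e.g. h=1, r=-1), B2=T (e.g. h=1, r=-1), B2=F (e.g. h=1, r=3)
Answer: none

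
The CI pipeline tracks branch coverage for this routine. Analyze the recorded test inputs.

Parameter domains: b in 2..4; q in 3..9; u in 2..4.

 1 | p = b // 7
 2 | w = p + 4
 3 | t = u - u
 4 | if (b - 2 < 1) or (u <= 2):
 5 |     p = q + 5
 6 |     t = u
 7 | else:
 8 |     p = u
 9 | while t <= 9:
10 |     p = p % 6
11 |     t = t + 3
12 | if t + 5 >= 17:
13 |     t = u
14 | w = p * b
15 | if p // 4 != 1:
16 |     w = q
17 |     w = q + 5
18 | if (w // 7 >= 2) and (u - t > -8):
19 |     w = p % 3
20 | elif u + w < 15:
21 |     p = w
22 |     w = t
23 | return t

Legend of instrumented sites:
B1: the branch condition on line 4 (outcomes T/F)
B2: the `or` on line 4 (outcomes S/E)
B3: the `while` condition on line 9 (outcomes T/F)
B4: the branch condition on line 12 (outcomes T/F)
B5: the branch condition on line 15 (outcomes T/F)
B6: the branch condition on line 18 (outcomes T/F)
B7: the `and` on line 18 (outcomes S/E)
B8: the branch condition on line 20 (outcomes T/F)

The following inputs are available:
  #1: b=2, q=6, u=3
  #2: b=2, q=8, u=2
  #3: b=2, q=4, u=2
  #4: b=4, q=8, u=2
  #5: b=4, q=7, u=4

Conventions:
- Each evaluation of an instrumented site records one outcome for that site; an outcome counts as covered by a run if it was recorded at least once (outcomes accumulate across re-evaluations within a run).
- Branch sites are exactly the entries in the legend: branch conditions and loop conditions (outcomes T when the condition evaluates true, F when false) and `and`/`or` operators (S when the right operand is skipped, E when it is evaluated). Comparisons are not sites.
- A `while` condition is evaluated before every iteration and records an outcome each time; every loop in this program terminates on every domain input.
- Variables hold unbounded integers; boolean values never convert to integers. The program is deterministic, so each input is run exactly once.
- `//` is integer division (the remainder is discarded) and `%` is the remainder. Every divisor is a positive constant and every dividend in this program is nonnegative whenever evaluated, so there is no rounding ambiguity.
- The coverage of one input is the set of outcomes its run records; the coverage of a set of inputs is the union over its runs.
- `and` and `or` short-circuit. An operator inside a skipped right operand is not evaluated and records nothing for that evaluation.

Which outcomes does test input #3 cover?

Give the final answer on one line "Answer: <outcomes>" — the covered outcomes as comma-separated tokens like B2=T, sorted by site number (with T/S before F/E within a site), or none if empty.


Tracing the run of input #3 (b=2, q=4, u=2):
  B2->S, B1->T, B3->T, B3->T, B3->T, B3->F, B4->F, B5->T, B7->S, B6->F
  B8->T
collecting distinct outcomes: B1=T, B2=S, B3=T, B3=F, B4=F, B5=T, B6=F, B7=S, B8=T
Answer: B1=T, B2=S, B3=T, B3=F, B4=F, B5=T, B6=F, B7=S, B8=T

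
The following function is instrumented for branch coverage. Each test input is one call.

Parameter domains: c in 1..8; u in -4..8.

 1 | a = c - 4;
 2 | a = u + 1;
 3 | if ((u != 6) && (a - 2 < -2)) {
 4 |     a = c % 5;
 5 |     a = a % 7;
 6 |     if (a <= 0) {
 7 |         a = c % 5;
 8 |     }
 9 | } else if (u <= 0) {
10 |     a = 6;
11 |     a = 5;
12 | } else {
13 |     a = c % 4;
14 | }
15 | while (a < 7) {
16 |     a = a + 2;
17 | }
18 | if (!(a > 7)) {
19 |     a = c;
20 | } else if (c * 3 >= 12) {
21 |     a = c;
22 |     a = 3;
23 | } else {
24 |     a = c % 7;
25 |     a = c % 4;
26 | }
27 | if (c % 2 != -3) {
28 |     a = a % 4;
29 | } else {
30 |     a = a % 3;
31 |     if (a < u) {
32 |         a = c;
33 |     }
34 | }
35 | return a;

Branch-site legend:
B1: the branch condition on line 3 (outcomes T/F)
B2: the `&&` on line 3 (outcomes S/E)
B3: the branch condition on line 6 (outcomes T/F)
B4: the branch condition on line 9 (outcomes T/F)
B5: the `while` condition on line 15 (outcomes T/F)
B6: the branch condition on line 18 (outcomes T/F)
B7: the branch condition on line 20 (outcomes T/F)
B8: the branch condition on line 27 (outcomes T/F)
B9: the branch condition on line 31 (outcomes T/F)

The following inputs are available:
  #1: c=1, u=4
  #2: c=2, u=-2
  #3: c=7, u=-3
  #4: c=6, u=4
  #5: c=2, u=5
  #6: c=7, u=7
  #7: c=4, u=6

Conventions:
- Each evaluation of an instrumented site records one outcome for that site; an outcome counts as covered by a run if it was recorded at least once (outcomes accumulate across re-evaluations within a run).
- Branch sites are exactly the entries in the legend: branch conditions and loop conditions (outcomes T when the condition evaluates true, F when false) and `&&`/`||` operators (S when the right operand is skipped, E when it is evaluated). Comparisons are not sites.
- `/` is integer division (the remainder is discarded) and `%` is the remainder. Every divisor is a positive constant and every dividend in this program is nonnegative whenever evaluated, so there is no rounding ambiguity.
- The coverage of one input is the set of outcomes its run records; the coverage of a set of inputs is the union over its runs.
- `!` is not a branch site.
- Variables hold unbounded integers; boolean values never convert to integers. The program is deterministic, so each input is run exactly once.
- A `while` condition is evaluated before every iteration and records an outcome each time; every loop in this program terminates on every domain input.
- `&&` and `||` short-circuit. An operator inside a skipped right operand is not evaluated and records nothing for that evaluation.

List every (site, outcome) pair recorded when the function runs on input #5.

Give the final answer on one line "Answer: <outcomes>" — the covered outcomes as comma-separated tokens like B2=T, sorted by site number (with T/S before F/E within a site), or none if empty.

Running input #5 (c=2, u=5), event by event:
  B2->E, B1->F, B4->F, B5->T, B5->T, B5->T, B5->F, B6->F, B7->F, B8->T
distinct outcomes covered: B1=F, B2=E, B4=F, B5=T, B5=F, B6=F, B7=F, B8=T

Answer: B1=F, B2=E, B4=F, B5=T, B5=F, B6=F, B7=F, B8=T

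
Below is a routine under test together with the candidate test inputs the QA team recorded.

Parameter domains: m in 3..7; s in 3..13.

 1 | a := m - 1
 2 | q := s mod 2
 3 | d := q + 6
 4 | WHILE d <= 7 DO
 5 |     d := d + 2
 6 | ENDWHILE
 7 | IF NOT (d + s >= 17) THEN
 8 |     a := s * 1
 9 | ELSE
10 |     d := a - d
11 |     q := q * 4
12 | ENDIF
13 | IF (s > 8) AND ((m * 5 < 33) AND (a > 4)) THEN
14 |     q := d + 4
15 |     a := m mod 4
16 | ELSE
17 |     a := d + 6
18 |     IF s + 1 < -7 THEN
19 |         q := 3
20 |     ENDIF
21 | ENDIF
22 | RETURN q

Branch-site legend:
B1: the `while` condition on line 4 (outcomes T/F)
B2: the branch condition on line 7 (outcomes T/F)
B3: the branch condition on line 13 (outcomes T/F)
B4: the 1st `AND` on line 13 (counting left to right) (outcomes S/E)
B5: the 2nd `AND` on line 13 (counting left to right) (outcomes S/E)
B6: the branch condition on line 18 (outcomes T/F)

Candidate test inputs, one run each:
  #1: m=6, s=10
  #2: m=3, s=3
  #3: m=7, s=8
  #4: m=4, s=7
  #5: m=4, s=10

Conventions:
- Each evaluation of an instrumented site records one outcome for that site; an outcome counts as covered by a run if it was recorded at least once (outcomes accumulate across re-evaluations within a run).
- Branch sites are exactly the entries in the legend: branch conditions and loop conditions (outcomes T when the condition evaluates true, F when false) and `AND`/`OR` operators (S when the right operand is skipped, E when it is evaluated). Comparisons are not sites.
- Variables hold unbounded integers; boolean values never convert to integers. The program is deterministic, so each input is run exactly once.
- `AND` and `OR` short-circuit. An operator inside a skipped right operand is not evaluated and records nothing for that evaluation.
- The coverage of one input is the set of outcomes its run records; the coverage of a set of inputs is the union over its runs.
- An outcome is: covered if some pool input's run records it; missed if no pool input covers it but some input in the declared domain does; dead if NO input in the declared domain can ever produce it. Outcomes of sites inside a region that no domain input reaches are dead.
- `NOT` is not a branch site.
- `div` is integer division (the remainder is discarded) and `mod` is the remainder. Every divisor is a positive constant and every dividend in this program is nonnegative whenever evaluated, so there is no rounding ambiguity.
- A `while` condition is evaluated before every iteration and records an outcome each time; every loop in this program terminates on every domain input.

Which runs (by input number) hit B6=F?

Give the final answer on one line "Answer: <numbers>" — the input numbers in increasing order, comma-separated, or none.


input #1 (m=6, s=10): never hits B6=F
input #2 (m=3, s=3): hits B6=F
input #3 (m=7, s=8): hits B6=F
input #4 (m=4, s=7): hits B6=F
input #5 (m=4, s=10): hits B6=F
Answer: 2, 3, 4, 5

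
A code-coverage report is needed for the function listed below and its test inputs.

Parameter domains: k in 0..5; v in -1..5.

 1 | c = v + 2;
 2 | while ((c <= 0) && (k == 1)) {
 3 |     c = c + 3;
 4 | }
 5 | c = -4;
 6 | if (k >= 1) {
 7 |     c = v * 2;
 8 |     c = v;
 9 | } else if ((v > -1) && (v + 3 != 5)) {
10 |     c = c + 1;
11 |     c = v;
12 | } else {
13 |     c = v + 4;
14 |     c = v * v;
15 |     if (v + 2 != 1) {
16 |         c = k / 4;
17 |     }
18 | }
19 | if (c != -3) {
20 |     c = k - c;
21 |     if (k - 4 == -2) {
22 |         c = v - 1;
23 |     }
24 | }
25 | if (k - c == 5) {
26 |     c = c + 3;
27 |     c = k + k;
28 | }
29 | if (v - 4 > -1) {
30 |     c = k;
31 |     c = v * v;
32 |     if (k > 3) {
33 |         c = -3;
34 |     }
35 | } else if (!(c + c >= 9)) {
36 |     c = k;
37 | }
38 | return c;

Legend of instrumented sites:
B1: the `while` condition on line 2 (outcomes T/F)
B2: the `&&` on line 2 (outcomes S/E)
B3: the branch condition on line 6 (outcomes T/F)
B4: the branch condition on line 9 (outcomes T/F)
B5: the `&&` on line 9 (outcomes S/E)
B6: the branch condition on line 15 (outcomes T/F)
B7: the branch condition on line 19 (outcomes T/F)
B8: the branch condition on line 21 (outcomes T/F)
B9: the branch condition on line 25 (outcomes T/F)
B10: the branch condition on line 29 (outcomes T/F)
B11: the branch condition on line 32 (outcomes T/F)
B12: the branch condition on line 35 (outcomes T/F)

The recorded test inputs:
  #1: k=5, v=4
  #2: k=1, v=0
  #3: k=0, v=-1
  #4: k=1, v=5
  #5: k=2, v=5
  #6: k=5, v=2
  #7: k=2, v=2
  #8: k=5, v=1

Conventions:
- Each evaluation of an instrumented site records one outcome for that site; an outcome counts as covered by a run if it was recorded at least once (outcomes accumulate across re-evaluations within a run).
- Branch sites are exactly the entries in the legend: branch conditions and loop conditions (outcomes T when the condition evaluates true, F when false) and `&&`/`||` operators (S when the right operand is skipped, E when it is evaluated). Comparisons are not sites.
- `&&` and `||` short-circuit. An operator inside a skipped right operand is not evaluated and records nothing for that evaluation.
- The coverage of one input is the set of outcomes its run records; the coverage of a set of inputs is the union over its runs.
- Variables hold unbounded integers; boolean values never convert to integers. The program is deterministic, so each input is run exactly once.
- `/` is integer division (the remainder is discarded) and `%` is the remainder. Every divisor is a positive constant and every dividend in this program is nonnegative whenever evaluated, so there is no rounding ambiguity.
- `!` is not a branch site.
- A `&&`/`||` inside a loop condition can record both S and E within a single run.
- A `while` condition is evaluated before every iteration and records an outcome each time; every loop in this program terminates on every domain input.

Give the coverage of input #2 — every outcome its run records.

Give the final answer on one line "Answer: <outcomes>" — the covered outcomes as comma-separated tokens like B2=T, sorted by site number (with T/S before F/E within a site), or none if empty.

Simulating input #2 (k=1, v=0) step by step:
  B2->S, B1->F, B3->T, B7->T, B8->F, B9->F, B10->F, B12->T
distinct outcomes covered: B1=F, B2=S, B3=T, B7=T, B8=F, B9=F, B10=F, B12=T

Answer: B1=F, B2=S, B3=T, B7=T, B8=F, B9=F, B10=F, B12=T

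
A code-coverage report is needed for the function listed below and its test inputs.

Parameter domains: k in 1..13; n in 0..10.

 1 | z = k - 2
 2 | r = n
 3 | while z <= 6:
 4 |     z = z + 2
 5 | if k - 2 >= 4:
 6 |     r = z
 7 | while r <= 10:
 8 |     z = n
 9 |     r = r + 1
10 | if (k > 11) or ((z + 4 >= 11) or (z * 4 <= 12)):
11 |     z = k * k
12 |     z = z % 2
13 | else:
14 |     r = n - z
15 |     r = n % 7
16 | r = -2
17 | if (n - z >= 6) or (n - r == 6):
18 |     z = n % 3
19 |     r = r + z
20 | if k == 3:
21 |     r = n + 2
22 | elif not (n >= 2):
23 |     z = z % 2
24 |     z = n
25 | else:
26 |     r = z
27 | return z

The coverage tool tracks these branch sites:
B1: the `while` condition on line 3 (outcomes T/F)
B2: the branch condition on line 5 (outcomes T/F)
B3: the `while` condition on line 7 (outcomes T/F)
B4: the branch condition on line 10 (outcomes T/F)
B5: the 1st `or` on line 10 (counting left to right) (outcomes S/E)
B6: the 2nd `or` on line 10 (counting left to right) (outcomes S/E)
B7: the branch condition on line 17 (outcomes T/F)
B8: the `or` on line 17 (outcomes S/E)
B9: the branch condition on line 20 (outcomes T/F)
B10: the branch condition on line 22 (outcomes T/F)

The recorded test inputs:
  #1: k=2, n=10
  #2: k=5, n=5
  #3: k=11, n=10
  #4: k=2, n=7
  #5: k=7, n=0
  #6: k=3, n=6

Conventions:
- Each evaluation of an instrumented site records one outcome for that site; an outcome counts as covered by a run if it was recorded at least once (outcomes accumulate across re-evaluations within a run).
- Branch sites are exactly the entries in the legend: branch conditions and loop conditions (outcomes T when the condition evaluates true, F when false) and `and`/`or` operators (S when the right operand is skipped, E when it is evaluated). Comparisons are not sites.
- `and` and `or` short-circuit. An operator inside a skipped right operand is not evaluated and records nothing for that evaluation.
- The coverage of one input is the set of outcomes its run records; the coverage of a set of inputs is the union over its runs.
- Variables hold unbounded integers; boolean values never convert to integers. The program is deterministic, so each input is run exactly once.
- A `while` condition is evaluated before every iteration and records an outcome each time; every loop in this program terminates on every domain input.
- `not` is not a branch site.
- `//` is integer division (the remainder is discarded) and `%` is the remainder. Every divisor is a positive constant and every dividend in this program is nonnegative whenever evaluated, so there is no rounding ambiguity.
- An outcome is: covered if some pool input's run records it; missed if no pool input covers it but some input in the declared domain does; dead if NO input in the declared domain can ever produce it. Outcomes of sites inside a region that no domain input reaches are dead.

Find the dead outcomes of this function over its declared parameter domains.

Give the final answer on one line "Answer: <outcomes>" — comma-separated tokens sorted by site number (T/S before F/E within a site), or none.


exhaustive pass over the 143-input domain:
  reachable outcomes have witnesses, e.g. B1=T (e.g. k=1, n=0), B1=F (e.g. k=1, n=0), B2=T (e.g. k=6, n=0), B2=F (e.g. k=1, n=0)
Answer: none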